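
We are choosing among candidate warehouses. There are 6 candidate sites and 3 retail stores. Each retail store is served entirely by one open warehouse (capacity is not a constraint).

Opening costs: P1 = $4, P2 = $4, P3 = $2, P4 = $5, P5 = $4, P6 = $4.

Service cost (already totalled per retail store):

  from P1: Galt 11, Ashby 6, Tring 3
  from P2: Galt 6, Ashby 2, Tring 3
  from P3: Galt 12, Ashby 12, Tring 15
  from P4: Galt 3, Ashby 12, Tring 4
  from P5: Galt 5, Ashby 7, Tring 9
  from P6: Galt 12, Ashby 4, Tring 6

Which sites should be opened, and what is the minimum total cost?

Open P2 only; minimum total cost 15.

For any fixed open set, each retail store goes to its cheapest open site; total = fixed + service.
{P2}: Galt→P2 6, Ashby→P2 2, Tring→P2 3. Service 11; fixed 4; total 15.
{P2, P3}: Galt→P2 6, Ashby→P2 2, Tring→P2 3. Service 11; fixed 6; total 17.
{P2, P4}: service 8 + fixed 9 = 17
{P1, P2, P3, P4, P5, P6}: service 8 + fixed 23 = 31
No other subset beats 15.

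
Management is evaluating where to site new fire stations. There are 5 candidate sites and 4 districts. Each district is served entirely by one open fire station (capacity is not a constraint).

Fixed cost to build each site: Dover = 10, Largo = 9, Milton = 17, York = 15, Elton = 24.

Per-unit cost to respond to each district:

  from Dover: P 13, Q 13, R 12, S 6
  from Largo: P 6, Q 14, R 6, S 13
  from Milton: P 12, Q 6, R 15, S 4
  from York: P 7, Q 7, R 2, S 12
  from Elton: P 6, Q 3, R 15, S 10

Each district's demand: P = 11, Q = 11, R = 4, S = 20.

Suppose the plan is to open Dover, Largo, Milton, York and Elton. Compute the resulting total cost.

Total cost: 262

Each district is assigned to its cheapest site among the open ones.
{Dover, Largo, Milton, York, Elton}: P→Largo 6·11=66, Q→Elton 3·11=33, R→York 2·4=8, S→Milton 4·20=80. Service 187; fixed 75; total 262.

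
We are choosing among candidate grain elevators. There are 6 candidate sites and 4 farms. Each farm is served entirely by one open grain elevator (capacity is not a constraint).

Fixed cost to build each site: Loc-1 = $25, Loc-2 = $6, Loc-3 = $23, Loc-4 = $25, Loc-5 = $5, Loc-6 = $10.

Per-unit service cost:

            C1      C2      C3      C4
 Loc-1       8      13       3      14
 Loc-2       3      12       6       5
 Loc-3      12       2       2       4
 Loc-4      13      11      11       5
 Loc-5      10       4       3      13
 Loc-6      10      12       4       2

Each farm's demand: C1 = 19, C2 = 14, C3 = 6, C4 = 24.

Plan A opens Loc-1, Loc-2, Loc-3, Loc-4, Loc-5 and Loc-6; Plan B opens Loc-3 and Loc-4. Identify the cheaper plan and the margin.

Plan A is cheaper by 173.

Plan A: {Loc-1, Loc-2, Loc-3, Loc-4, Loc-5, Loc-6}: C1→Loc-2 3·19=57, C2→Loc-3 2·14=28, C3→Loc-3 2·6=12, C4→Loc-6 2·24=48. Service 145; fixed 94; total 239.
Plan B: {Loc-3, Loc-4}: C1→Loc-3 12·19=228, C2→Loc-3 2·14=28, C3→Loc-3 2·6=12, C4→Loc-3 4·24=96. Service 364; fixed 48; total 412.
Difference: |239 − 412| = 173.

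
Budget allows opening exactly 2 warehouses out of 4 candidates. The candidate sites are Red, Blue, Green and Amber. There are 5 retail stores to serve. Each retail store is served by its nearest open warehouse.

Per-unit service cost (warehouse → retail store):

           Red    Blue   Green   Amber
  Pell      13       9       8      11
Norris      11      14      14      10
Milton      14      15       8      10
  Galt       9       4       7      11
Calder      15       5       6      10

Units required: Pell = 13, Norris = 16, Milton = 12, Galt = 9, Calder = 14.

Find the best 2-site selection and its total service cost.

Choose Blue and Amber; total service cost 503.

With exactly 2 open, each retail store uses its cheapest among the chosen.
{Blue, Amber}: Pell→Blue 9·13=117, Norris→Amber 10·16=160, Milton→Amber 10·12=120, Galt→Blue 4·9=36, Calder→Blue 5·14=70. Service cost 503.
{Green, Amber}: service cost 507
{Red, Green}: service cost 523
Among all 6 size-2 choices, {Blue, Amber} is lowest.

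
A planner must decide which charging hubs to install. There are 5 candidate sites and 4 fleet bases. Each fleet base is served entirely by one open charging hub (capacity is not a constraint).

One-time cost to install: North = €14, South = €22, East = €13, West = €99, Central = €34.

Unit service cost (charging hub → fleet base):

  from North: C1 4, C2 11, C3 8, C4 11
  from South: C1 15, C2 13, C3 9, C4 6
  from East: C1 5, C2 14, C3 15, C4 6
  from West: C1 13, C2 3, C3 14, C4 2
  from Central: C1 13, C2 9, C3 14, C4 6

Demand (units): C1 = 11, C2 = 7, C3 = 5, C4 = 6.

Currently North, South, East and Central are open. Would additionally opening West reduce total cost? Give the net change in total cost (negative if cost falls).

No — net change +33 (cost rises by 33).

Current service cost with {North, South, East, Central}: 183.
Adding West: each fleet base re-picks its cheapest; new service cost 117, saving 66.
Extra fixed cost: 99. Net change = 99 − 66 = 33.
(Totals: 266 → 299.)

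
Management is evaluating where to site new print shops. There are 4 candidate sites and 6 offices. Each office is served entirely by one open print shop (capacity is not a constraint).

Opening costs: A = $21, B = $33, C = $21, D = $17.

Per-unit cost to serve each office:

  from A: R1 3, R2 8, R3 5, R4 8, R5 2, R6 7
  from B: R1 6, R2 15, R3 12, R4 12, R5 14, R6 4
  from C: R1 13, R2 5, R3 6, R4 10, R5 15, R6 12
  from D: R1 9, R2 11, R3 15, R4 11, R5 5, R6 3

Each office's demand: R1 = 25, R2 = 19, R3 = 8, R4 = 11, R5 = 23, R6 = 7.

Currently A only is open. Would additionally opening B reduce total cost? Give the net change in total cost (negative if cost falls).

No — net change +12 (cost rises by 12).

Current service cost with {A}: 450.
Adding B: each office re-picks its cheapest; new service cost 429, saving 21.
Extra fixed cost: 33. Net change = 33 − 21 = 12.
(Totals: 471 → 483.)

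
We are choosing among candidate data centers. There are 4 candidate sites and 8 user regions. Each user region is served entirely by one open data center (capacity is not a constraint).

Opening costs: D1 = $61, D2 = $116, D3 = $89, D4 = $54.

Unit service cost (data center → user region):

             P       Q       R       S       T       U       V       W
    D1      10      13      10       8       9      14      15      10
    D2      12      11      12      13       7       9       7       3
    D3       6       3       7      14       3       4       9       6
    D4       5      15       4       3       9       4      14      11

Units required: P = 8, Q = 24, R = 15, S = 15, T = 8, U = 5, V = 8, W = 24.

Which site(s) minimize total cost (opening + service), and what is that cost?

Open D3 and D4; minimum total cost 620.

For any fixed open set, each user region goes to its cheapest open site; total = fixed + service.
{D3, D4}: P→D4 5·8=40, Q→D3 3·24=72, R→D4 4·15=60, S→D4 3·15=45, T→D3 3·8=24, U→D3 4·5=20, V→D3 9·8=72, W→D3 6·24=144. Service 477; fixed 143; total 620.
{D2, D3, D4}: P→D4 5·8=40, Q→D3 3·24=72, R→D4 4·15=60, S→D4 3·15=45, T→D3 3·8=24, U→D3 4·5=20, V→D2 7·8=56, W→D2 3·24=72. Service 389; fixed 259; total 648.
{D1, D3, D4}: service 477 + fixed 204 = 681
{D1, D2, D3, D4}: P→D4 5·8=40, Q→D3 3·24=72, R→D4 4·15=60, S→D4 3·15=45, T→D3 3·8=24, U→D3 4·5=20, V→D2 7·8=56, W→D2 3·24=72. Service 389; fixed 320; total 709.
No other subset beats 620.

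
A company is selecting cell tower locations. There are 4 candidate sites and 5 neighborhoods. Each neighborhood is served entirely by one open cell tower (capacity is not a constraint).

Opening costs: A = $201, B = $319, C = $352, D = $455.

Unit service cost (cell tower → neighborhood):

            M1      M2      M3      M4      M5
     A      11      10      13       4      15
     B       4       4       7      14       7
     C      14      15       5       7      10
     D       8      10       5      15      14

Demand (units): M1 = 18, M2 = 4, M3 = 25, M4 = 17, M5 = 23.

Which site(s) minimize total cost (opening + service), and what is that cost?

For any fixed open set, each neighborhood goes to its cheapest open site; total = fixed + service.
{B}: M1→B 4·18=72, M2→B 4·4=16, M3→B 7·25=175, M4→B 14·17=238, M5→B 7·23=161. Service 662; fixed 319; total 981.
{A, B}: M1→B 4·18=72, M2→B 4·4=16, M3→B 7·25=175, M4→A 4·17=68, M5→B 7·23=161. Service 492; fixed 520; total 1012.
{C}: M1→C 14·18=252, M2→C 15·4=60, M3→C 5·25=125, M4→C 7·17=119, M5→C 10·23=230. Service 786; fixed 352; total 1138.
{A, B, C, D}: service 442 + fixed 1327 = 1769
No other subset beats 981.

Open B only; minimum total cost 981.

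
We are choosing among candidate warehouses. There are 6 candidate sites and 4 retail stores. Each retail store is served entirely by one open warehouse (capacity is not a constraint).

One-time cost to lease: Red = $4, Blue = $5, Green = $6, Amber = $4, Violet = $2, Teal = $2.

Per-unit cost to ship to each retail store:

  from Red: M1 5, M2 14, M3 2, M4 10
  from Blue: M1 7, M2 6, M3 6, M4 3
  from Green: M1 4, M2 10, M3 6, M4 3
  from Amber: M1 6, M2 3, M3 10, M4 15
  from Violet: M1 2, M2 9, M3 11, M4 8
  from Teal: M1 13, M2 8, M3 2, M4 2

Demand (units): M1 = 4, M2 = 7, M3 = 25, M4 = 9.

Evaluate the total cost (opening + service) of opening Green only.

Total cost: 269

Each retail store is assigned to its cheapest site among the open ones.
{Green}: M1→Green 4·4=16, M2→Green 10·7=70, M3→Green 6·25=150, M4→Green 3·9=27. Service 263; fixed 6; total 269.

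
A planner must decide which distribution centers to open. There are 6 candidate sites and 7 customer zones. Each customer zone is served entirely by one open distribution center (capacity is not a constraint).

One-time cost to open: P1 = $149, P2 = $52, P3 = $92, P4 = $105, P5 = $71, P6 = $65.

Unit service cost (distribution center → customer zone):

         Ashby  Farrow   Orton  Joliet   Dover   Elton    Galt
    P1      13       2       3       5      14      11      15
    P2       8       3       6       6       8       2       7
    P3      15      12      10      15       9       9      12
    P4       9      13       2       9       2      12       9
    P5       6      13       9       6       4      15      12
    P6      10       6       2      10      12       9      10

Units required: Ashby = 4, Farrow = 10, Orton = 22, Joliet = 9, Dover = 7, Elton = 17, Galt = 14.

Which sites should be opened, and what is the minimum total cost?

For any fixed open set, each customer zone goes to its cheapest open site; total = fixed + service.
{P2, P4}: Ashby→P2 8·4=32, Farrow→P2 3·10=30, Orton→P4 2·22=44, Joliet→P2 6·9=54, Dover→P4 2·7=14, Elton→P2 2·17=34, Galt→P2 7·14=98. Service 306; fixed 157; total 463.
{P2, P6}: service 348 + fixed 117 = 465
{P2}: service 436 + fixed 52 = 488
{P1, P2, P3, P4, P5, P6}: Ashby→P5 6·4=24, Farrow→P1 2·10=20, Orton→P4 2·22=44, Joliet→P1 5·9=45, Dover→P4 2·7=14, Elton→P2 2·17=34, Galt→P2 7·14=98. Service 279; fixed 534; total 813.
No other subset beats 463.

Open P2 and P4; minimum total cost 463.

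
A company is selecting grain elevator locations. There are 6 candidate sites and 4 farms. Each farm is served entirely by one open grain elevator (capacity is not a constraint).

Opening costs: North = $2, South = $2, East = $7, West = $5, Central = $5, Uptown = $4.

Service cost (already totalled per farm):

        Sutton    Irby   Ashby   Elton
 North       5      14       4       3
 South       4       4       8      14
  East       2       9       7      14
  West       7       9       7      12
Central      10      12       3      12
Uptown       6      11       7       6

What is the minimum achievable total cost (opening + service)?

Minimum total cost: 19

For any fixed open set, each farm goes to its cheapest open site; total = fixed + service.
{North, South}: Sutton→South 4, Irby→South 4, Ashby→North 4, Elton→North 3. Service 15; fixed 4; total 19.
{North, South, Central}: service 14 + fixed 9 = 23
{North, South, Uptown}: service 15 + fixed 8 = 23
{North, South, East, West, Central, Uptown}: service 12 + fixed 25 = 37
No other subset beats 19.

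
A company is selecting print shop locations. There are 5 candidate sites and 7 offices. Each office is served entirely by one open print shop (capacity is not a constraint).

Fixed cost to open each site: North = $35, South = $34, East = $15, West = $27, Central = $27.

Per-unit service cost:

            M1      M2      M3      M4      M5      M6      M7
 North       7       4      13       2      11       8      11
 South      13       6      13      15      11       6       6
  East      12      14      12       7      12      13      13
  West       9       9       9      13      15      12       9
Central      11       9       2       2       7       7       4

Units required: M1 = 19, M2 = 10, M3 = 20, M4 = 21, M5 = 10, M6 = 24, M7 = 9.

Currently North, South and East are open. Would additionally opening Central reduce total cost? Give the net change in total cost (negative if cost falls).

Current service cost with {North, South, East}: 763.
Adding Central: each office re-picks its cheapest; new service cost 505, saving 258.
Extra fixed cost: 27. Net change = 27 − 258 = -231.
(Totals: 847 → 616.)

Yes — net change −231 (cost falls by 231).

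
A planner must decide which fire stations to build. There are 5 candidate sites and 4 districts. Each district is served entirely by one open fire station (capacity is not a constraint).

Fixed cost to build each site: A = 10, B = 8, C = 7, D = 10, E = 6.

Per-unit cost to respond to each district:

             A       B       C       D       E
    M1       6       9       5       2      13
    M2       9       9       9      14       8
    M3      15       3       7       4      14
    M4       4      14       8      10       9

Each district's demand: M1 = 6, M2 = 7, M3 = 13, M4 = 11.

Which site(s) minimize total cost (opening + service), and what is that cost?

Open A, B, D and E; minimum total cost 185.

For any fixed open set, each district goes to its cheapest open site; total = fixed + service.
{A, B, D, E}: M1→D 2·6=12, M2→E 8·7=56, M3→B 3·13=39, M4→A 4·11=44. Service 151; fixed 34; total 185.
{A, B, D}: M1→D 2·6=12, M2→A 9·7=63, M3→B 3·13=39, M4→A 4·11=44. Service 158; fixed 28; total 186.
{A, D, E}: service 164 + fixed 26 = 190
{A, B, C, D, E}: M1→D 2·6=12, M2→E 8·7=56, M3→B 3·13=39, M4→A 4·11=44. Service 151; fixed 41; total 192.
No other subset beats 185.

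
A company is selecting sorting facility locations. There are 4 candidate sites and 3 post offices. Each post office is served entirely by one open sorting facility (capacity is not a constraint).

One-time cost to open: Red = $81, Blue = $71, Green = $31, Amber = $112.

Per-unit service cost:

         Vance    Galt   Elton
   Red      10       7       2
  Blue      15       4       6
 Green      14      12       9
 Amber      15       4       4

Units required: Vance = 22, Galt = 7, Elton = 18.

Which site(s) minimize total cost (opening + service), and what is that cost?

For any fixed open set, each post office goes to its cheapest open site; total = fixed + service.
{Red}: Vance→Red 10·22=220, Galt→Red 7·7=49, Elton→Red 2·18=36. Service 305; fixed 81; total 386.
{Red, Green}: service 305 + fixed 112 = 417
{Red, Blue}: Vance→Red 10·22=220, Galt→Blue 4·7=28, Elton→Red 2·18=36. Service 284; fixed 152; total 436.
{Red, Blue, Green, Amber}: service 284 + fixed 295 = 579
No other subset beats 386.

Open Red only; minimum total cost 386.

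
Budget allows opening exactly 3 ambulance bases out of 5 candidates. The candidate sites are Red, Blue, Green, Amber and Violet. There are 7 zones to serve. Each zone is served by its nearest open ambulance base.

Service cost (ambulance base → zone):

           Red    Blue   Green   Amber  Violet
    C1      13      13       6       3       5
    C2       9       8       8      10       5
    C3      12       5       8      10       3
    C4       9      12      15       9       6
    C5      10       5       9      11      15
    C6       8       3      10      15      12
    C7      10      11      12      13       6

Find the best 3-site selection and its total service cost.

With exactly 3 open, each zone uses its cheapest among the chosen.
{Blue, Amber, Violet}: C1→Amber 3, C2→Violet 5, C3→Violet 3, C4→Violet 6, C5→Blue 5, C6→Blue 3, C7→Violet 6. Service cost 31.
{Red, Blue, Violet}: service cost 33
{Blue, Green, Violet}: service cost 33
Among all 10 size-3 choices, {Blue, Amber, Violet} is lowest.

Choose Blue, Amber and Violet; total service cost 31.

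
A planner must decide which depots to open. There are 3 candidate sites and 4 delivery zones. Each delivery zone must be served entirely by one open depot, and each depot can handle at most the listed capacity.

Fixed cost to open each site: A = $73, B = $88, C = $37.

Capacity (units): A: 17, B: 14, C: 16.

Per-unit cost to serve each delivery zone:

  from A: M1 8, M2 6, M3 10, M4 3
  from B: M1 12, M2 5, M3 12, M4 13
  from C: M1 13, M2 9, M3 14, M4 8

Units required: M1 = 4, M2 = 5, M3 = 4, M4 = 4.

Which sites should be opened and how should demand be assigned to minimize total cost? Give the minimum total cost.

Minimum total cost: 187

Open {A}: M1→A 8·4=32, M2→A 6·5=30, M3→A 10·4=40, M4→A 3·4=12.
Loads: A carries 17/17. Service 114; fixed 73; total 187.
Next best feasible plan costs 224.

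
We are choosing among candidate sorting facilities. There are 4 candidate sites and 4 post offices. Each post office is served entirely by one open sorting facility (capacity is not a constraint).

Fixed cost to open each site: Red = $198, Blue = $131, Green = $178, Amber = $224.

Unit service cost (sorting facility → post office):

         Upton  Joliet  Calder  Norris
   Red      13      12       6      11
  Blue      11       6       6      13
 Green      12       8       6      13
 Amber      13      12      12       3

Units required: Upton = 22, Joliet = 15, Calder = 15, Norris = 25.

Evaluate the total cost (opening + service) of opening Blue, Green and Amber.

Total cost: 1030

Each post office is assigned to its cheapest site among the open ones.
{Blue, Green, Amber}: Upton→Blue 11·22=242, Joliet→Blue 6·15=90, Calder→Blue 6·15=90, Norris→Amber 3·25=75. Service 497; fixed 533; total 1030.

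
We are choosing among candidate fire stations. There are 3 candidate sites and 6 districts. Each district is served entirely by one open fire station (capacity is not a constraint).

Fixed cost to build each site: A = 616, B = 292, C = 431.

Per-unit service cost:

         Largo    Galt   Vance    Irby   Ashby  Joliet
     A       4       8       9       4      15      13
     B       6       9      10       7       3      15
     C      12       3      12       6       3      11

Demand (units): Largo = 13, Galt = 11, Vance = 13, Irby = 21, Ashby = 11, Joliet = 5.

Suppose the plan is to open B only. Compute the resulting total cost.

Total cost: 854

Each district is assigned to its cheapest site among the open ones.
{B}: Largo→B 6·13=78, Galt→B 9·11=99, Vance→B 10·13=130, Irby→B 7·21=147, Ashby→B 3·11=33, Joliet→B 15·5=75. Service 562; fixed 292; total 854.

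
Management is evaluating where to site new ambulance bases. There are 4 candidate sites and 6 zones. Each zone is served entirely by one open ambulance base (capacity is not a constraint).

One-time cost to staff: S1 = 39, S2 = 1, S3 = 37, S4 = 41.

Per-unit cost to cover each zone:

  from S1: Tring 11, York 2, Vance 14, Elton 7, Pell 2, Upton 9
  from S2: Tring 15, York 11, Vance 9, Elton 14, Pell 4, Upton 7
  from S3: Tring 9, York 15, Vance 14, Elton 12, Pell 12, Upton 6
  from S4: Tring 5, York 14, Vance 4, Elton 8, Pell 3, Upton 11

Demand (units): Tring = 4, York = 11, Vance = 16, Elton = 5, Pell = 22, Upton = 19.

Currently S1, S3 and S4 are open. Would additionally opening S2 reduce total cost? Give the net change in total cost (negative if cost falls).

Current service cost with {S1, S3, S4}: 299.
Adding S2: each zone re-picks its cheapest; new service cost 299, saving 0.
Extra fixed cost: 1. Net change = 1 − 0 = 1.
(Totals: 416 → 417.)

No — net change +1 (cost rises by 1).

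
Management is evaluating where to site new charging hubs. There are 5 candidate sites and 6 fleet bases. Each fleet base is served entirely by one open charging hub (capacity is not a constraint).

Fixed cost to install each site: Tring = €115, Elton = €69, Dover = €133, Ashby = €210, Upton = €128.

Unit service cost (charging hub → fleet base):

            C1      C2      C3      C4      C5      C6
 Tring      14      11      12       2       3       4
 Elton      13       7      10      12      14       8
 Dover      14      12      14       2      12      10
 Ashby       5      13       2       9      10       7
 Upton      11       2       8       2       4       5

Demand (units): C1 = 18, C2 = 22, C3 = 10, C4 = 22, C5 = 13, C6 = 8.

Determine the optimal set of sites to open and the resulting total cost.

Open Upton only; minimum total cost 586.

For any fixed open set, each fleet base goes to its cheapest open site; total = fixed + service.
{Upton}: C1→Upton 11·18=198, C2→Upton 2·22=44, C3→Upton 8·10=80, C4→Upton 2·22=44, C5→Upton 4·13=52, C6→Upton 5·8=40. Service 458; fixed 128; total 586.
{Ashby, Upton}: service 290 + fixed 338 = 628
{Elton, Upton}: C1→Upton 11·18=198, C2→Upton 2·22=44, C3→Upton 8·10=80, C4→Upton 2·22=44, C5→Upton 4·13=52, C6→Upton 5·8=40. Service 458; fixed 197; total 655.
{Tring, Elton, Dover, Ashby, Upton}: service 269 + fixed 655 = 924
No other subset beats 586.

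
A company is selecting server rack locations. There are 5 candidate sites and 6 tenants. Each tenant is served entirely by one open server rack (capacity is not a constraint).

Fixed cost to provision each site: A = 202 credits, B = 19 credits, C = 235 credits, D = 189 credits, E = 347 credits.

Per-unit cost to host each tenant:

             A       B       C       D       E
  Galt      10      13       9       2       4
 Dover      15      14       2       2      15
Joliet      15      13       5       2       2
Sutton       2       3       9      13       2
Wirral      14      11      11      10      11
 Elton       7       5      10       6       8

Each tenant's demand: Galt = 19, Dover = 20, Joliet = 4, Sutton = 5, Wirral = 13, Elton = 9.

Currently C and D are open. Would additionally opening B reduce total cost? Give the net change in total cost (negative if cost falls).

Yes — net change −20 (cost falls by 20).

Current service cost with {C, D}: 315.
Adding B: each tenant re-picks its cheapest; new service cost 276, saving 39.
Extra fixed cost: 19. Net change = 19 − 39 = -20.
(Totals: 739 → 719.)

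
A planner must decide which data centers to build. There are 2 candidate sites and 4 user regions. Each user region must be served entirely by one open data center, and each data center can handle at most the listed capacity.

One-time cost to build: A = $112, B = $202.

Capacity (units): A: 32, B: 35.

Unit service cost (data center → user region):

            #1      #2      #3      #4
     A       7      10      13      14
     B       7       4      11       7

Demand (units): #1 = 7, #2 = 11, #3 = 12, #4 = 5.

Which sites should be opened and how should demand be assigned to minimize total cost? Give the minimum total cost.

Open {B}: #1→B 7·7=49, #2→B 4·11=44, #3→B 11·12=132, #4→B 7·5=35.
Loads: B carries 35/35. Service 260; fixed 202; total 462.
Next best feasible plan costs 574.

Minimum total cost: 462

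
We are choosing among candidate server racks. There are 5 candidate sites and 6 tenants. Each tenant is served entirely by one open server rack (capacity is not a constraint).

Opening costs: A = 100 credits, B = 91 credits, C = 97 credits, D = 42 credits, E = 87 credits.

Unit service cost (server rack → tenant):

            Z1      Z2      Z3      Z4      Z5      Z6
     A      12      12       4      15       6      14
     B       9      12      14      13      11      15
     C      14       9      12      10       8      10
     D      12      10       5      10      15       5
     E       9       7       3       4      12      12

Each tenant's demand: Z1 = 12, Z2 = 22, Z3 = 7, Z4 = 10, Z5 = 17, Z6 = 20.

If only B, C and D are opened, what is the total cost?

Total cost: 907

Each tenant is assigned to its cheapest site among the open ones.
{B, C, D}: Z1→B 9·12=108, Z2→C 9·22=198, Z3→D 5·7=35, Z4→C 10·10=100, Z5→C 8·17=136, Z6→D 5·20=100. Service 677; fixed 230; total 907.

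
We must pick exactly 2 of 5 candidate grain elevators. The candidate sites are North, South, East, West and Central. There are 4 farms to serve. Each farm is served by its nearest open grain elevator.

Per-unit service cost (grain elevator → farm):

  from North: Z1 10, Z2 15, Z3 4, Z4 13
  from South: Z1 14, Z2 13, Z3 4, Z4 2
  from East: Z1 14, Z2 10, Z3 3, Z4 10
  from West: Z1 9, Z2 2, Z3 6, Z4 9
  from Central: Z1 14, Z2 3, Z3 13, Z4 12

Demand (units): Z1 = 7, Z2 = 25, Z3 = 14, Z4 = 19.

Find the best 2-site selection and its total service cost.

Choose South and West; total service cost 207.

With exactly 2 open, each farm uses its cheapest among the chosen.
{South, West}: Z1→West 9·7=63, Z2→West 2·25=50, Z3→South 4·14=56, Z4→South 2·19=38. Service cost 207.
{South, Central}: service cost 267
{East, West}: service cost 326
Among all 10 size-2 choices, {South, West} is lowest.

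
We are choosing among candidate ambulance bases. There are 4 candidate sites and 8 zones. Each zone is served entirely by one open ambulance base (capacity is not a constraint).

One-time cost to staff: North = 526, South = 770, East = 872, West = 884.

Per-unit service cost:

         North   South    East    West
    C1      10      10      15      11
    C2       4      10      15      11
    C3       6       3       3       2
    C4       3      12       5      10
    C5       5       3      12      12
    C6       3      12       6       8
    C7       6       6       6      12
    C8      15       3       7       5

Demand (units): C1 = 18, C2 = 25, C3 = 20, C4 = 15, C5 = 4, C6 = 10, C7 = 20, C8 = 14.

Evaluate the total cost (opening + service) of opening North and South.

Total cost: 1885

Each zone is assigned to its cheapest site among the open ones.
{North, South}: C1→North 10·18=180, C2→North 4·25=100, C3→South 3·20=60, C4→North 3·15=45, C5→South 3·4=12, C6→North 3·10=30, C7→North 6·20=120, C8→South 3·14=42. Service 589; fixed 1296; total 1885.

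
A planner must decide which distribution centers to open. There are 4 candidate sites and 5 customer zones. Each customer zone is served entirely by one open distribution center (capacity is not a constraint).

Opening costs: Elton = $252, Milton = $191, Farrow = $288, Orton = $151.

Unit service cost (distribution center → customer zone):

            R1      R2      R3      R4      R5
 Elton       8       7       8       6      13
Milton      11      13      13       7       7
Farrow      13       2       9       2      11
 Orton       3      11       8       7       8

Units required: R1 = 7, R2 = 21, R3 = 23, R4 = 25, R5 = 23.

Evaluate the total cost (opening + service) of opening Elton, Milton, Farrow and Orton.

Total cost: 1340

Each customer zone is assigned to its cheapest site among the open ones.
{Elton, Milton, Farrow, Orton}: R1→Orton 3·7=21, R2→Farrow 2·21=42, R3→Elton 8·23=184, R4→Farrow 2·25=50, R5→Milton 7·23=161. Service 458; fixed 882; total 1340.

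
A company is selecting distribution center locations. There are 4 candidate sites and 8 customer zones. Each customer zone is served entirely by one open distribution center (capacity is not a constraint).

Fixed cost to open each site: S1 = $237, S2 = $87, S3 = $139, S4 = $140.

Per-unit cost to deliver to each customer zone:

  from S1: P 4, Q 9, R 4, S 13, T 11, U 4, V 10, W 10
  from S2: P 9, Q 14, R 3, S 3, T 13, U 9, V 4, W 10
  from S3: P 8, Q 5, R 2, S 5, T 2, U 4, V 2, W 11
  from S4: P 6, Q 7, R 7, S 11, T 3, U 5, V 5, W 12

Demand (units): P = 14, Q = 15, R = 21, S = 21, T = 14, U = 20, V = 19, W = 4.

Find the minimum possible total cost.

Minimum total cost: 663

For any fixed open set, each customer zone goes to its cheapest open site; total = fixed + service.
{S3}: P→S3 8·14=112, Q→S3 5·15=75, R→S3 2·21=42, S→S3 5·21=105, T→S3 2·14=28, U→S3 4·20=80, V→S3 2·19=38, W→S3 11·4=44. Service 524; fixed 139; total 663.
{S2, S3}: P→S3 8·14=112, Q→S3 5·15=75, R→S3 2·21=42, S→S2 3·21=63, T→S3 2·14=28, U→S3 4·20=80, V→S3 2·19=38, W→S2 10·4=40. Service 478; fixed 226; total 704.
{S3, S4}: service 496 + fixed 279 = 775
{S1, S2, S3, S4}: service 422 + fixed 603 = 1025
(All 15 nonempty subsets were checked; S3 only is lowest.)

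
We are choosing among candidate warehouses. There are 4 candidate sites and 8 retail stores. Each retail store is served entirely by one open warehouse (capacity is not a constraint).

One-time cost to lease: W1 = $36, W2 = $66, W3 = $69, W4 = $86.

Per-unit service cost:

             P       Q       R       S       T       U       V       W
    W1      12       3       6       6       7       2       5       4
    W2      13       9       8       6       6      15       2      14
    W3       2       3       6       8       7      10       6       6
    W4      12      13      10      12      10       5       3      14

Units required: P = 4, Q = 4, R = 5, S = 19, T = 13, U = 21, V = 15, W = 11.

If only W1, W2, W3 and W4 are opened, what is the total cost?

Total cost: 615

Each retail store is assigned to its cheapest site among the open ones.
{W1, W2, W3, W4}: P→W3 2·4=8, Q→W1 3·4=12, R→W1 6·5=30, S→W1 6·19=114, T→W2 6·13=78, U→W1 2·21=42, V→W2 2·15=30, W→W1 4·11=44. Service 358; fixed 257; total 615.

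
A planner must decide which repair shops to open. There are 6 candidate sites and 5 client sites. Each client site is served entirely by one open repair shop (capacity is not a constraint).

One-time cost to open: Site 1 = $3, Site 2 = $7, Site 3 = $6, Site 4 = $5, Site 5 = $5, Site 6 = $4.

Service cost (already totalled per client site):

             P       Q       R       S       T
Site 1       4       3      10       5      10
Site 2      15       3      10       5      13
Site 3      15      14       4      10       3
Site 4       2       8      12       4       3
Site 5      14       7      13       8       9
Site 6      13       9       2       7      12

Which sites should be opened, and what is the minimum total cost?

For any fixed open set, each client site goes to its cheapest open site; total = fixed + service.
{Site 1, Site 4, Site 6}: P→Site 4 2, Q→Site 1 3, R→Site 6 2, S→Site 4 4, T→Site 4 3. Service 14; fixed 12; total 26.
{Site 1, Site 3}: P→Site 1 4, Q→Site 1 3, R→Site 3 4, S→Site 1 5, T→Site 3 3. Service 19; fixed 9; total 28.
{Site 4, Site 6}: service 19 + fixed 9 = 28
{Site 1, Site 2, Site 3, Site 4, Site 5, Site 6}: service 14 + fixed 30 = 44
No other subset beats 26.

Open Site 1, Site 4 and Site 6; minimum total cost 26.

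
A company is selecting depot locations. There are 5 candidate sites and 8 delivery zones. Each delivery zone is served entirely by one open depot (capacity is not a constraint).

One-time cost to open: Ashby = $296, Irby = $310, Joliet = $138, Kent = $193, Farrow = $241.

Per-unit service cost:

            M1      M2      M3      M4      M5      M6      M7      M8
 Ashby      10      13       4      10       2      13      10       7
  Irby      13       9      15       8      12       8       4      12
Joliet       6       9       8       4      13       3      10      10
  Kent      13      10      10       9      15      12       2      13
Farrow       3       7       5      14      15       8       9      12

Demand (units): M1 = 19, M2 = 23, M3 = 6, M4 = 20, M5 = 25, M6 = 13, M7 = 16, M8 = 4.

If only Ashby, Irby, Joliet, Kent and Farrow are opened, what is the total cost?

Each delivery zone is assigned to its cheapest site among the open ones.
{Ashby, Irby, Joliet, Kent, Farrow}: M1→Farrow 3·19=57, M2→Farrow 7·23=161, M3→Ashby 4·6=24, M4→Joliet 4·20=80, M5→Ashby 2·25=50, M6→Joliet 3·13=39, M7→Kent 2·16=32, M8→Ashby 7·4=28. Service 471; fixed 1178; total 1649.

Total cost: 1649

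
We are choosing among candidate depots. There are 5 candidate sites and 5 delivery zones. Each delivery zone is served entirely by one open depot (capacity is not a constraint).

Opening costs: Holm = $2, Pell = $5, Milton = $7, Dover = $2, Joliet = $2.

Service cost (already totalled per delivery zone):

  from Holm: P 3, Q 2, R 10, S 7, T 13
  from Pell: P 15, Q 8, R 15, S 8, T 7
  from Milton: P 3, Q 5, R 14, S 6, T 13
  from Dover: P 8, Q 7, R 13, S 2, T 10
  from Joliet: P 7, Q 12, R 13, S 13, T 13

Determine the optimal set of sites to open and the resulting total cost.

For any fixed open set, each delivery zone goes to its cheapest open site; total = fixed + service.
{Holm, Dover}: P→Holm 3, Q→Holm 2, R→Holm 10, S→Dover 2, T→Dover 10. Service 27; fixed 4; total 31.
{Holm, Pell, Dover}: service 24 + fixed 9 = 33
{Holm, Dover, Joliet}: P→Holm 3, Q→Holm 2, R→Holm 10, S→Dover 2, T→Dover 10. Service 27; fixed 6; total 33.
{Holm, Pell, Milton, Dover, Joliet}: P→Holm 3, Q→Holm 2, R→Holm 10, S→Dover 2, T→Pell 7. Service 24; fixed 18; total 42.
No other subset beats 31.

Open Holm and Dover; minimum total cost 31.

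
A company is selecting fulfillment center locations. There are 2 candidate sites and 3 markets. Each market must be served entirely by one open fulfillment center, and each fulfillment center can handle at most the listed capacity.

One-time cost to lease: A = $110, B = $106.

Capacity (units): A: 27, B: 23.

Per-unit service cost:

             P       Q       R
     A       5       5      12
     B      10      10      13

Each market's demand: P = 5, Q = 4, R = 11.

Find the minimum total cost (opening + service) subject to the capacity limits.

Minimum total cost: 287

Open {A}: P→A 5·5=25, Q→A 5·4=20, R→A 12·11=132.
Loads: A carries 20/27. Service 177; fixed 110; total 287.
Next best feasible plan costs 339.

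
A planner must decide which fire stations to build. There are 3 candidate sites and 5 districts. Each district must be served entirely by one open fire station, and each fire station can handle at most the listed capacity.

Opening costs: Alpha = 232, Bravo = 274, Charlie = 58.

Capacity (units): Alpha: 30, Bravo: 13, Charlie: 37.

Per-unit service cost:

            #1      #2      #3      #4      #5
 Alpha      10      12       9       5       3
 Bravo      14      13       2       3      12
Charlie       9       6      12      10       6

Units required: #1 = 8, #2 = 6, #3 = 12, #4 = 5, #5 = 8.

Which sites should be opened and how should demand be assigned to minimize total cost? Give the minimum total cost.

Minimum total cost: 555

Open {Alpha, Charlie}: #1→Charlie 9·8=72, #2→Charlie 6·6=36, #3→Alpha 9·12=108, #4→Alpha 5·5=25, #5→Alpha 3·8=24.
Loads: Alpha carries 25/30, Charlie carries 14/37. Service 265; fixed 290; total 555.
Next best feasible plan costs 562.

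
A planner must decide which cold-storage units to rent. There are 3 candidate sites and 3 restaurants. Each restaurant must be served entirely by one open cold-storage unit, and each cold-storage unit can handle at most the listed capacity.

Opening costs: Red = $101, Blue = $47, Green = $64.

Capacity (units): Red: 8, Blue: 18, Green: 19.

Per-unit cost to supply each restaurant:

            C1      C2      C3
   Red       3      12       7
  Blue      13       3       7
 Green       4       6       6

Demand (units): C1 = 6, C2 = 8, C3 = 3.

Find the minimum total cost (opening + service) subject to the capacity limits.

Minimum total cost: 154

Open {Green}: C1→Green 4·6=24, C2→Green 6·8=48, C3→Green 6·3=18.
Loads: Green carries 17/19. Service 90; fixed 64; total 154.
Next best feasible plan costs 170.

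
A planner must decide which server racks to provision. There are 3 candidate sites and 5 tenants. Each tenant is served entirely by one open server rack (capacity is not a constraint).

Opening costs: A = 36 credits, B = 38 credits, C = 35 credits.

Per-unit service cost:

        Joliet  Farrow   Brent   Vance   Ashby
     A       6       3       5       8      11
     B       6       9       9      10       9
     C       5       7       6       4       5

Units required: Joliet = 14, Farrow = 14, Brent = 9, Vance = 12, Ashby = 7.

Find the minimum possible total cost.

Minimum total cost: 311

For any fixed open set, each tenant goes to its cheapest open site; total = fixed + service.
{A, C}: Joliet→C 5·14=70, Farrow→A 3·14=42, Brent→A 5·9=45, Vance→C 4·12=48, Ashby→C 5·7=35. Service 240; fixed 71; total 311.
{C}: Joliet→C 5·14=70, Farrow→C 7·14=98, Brent→C 6·9=54, Vance→C 4·12=48, Ashby→C 5·7=35. Service 305; fixed 35; total 340.
{A, B, C}: Joliet→C 5·14=70, Farrow→A 3·14=42, Brent→A 5·9=45, Vance→C 4·12=48, Ashby→C 5·7=35. Service 240; fixed 109; total 349.
No other subset beats 311.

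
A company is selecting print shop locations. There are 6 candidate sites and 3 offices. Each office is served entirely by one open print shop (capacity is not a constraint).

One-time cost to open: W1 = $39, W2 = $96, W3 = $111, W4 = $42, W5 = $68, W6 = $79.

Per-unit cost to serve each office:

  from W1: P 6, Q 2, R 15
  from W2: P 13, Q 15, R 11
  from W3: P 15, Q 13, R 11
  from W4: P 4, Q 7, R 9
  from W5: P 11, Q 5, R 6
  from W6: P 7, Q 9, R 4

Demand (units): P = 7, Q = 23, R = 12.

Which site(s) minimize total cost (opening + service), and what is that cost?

Open W1 and W6; minimum total cost 254.

For any fixed open set, each office goes to its cheapest open site; total = fixed + service.
{W1, W6}: P→W1 6·7=42, Q→W1 2·23=46, R→W6 4·12=48. Service 136; fixed 118; total 254.
{W1, W4}: service 182 + fixed 81 = 263
{W1, W5}: P→W1 6·7=42, Q→W1 2·23=46, R→W5 6·12=72. Service 160; fixed 107; total 267.
{W1, W2, W3, W4, W5, W6}: P→W4 4·7=28, Q→W1 2·23=46, R→W6 4·12=48. Service 122; fixed 435; total 557.
No other subset beats 254.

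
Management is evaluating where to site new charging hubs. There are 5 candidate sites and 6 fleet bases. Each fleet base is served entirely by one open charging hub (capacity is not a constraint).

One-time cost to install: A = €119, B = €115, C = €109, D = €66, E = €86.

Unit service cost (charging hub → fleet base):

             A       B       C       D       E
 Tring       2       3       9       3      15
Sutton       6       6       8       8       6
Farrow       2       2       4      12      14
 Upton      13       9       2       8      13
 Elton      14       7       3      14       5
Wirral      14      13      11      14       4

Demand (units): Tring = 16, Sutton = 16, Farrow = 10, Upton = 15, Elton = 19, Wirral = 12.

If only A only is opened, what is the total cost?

Total cost: 896

Each fleet base is assigned to its cheapest site among the open ones.
{A}: Tring→A 2·16=32, Sutton→A 6·16=96, Farrow→A 2·10=20, Upton→A 13·15=195, Elton→A 14·19=266, Wirral→A 14·12=168. Service 777; fixed 119; total 896.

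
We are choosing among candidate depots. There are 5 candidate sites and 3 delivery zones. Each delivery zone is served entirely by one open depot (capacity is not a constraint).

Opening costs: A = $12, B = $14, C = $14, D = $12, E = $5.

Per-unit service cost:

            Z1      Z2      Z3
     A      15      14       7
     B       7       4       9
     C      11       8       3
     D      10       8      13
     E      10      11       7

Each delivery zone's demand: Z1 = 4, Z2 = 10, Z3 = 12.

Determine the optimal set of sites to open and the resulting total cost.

Open B and C; minimum total cost 132.

For any fixed open set, each delivery zone goes to its cheapest open site; total = fixed + service.
{B, C}: Z1→B 7·4=28, Z2→B 4·10=40, Z3→C 3·12=36. Service 104; fixed 28; total 132.
{B, C, E}: Z1→B 7·4=28, Z2→B 4·10=40, Z3→C 3·12=36. Service 104; fixed 33; total 137.
{A, B, C}: service 104 + fixed 40 = 144
{A, B, C, D, E}: service 104 + fixed 57 = 161
No other subset beats 132.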